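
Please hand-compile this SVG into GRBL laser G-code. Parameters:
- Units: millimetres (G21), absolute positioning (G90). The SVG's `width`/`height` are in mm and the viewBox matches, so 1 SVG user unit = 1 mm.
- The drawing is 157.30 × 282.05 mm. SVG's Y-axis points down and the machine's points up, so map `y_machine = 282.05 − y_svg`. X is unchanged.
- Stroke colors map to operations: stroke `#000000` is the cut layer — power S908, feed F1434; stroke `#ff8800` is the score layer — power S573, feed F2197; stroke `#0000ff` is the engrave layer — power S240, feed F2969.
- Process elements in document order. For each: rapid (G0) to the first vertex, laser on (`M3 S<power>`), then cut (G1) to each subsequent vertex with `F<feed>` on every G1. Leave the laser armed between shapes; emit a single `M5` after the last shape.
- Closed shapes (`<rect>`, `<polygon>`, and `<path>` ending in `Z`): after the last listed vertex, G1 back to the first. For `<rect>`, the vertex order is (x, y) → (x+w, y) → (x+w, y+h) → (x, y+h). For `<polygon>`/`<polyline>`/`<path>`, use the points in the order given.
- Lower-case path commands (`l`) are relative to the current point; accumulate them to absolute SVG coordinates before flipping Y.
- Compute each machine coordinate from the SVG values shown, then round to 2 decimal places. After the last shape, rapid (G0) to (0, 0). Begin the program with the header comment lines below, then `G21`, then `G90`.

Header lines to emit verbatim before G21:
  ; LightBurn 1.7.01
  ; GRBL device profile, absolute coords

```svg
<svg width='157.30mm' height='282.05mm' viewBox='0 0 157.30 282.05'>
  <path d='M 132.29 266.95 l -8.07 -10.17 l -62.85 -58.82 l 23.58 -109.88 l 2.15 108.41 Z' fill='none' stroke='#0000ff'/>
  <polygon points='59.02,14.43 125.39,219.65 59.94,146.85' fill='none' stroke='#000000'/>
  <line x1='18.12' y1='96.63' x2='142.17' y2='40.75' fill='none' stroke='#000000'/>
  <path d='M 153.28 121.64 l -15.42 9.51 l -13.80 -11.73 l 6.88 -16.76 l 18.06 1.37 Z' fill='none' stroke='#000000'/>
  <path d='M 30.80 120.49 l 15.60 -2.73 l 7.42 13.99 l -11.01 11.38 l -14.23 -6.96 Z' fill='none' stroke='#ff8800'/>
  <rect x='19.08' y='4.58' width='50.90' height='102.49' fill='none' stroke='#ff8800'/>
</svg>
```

; LightBurn 1.7.01
; GRBL device profile, absolute coords
G21
G90
G0 X132.29 Y15.10
M3 S240
G1 X124.22 Y25.27 F2969
G1 X61.37 Y84.09 F2969
G1 X84.95 Y193.97 F2969
G1 X87.10 Y85.56 F2969
G1 X132.29 Y15.10 F2969
G0 X59.02 Y267.62
M3 S908
G1 X125.39 Y62.40 F1434
G1 X59.94 Y135.20 F1434
G1 X59.02 Y267.62 F1434
G0 X18.12 Y185.42
M3 S908
G1 X142.17 Y241.30 F1434
G0 X153.28 Y160.41
M3 S908
G1 X137.86 Y150.90 F1434
G1 X124.06 Y162.63 F1434
G1 X130.94 Y179.39 F1434
G1 X149.00 Y178.02 F1434
G1 X153.28 Y160.41 F1434
G0 X30.80 Y161.56
M3 S573
G1 X46.40 Y164.29 F2197
G1 X53.82 Y150.30 F2197
G1 X42.81 Y138.92 F2197
G1 X28.58 Y145.88 F2197
G1 X30.80 Y161.56 F2197
G0 X19.08 Y277.47
M3 S573
G1 X69.98 Y277.47 F2197
G1 X69.98 Y174.98 F2197
G1 X19.08 Y174.98 F2197
G1 X19.08 Y277.47 F2197
M5
G0 X0.00 Y0.00

viewBox `0 0 157.30 282.05` with mm width/height → 1 unit = 1 mm. Flip: y_m = 282.05 − y_svg.

**Shape 1** — `<path>` closed polygon, stroke `#0000ff` → engrave (S240, F2969). Machine vertices: (132.29,15.10) → (124.22,25.27) → (61.37,84.09) → (84.95,193.97) → (87.10,85.56) → (132.29,15.10). Closed: final G1 returns to the first vertex.

**Shape 2** — `<polygon>` closed polygon, stroke `#000000` → cut (S908, F1434). Machine vertices: (59.02,267.62) → (125.39,62.40) → (59.94,135.20) → (59.02,267.62). Closed: final G1 returns to the first vertex.

**Shape 3** — `<line>` line segment, stroke `#000000` → cut (S908, F1434). Machine vertices: (18.12,185.42) → (142.17,241.30). Open path.

**Shape 4** — `<path>` regular polygon, stroke `#000000` → cut (S908, F1434). Machine vertices: (153.28,160.41) → (137.86,150.90) → (124.06,162.63) → (130.94,179.39) → (149.00,178.02) → (153.28,160.41). Closed: final G1 returns to the first vertex.

**Shape 5** — `<path>` regular polygon, stroke `#ff8800` → score (S573, F2197). Machine vertices: (30.80,161.56) → (46.40,164.29) → (53.82,150.30) → (42.81,138.92) → (28.58,145.88) → (30.80,161.56). Closed: final G1 returns to the first vertex.

**Shape 6** — `<rect>` rectangle, stroke `#ff8800` → score (S573, F2197). Machine vertices: (19.08,277.47) → (69.98,277.47) → (69.98,174.98) → (19.08,174.98) → (19.08,277.47). Closed: final G1 returns to the first vertex.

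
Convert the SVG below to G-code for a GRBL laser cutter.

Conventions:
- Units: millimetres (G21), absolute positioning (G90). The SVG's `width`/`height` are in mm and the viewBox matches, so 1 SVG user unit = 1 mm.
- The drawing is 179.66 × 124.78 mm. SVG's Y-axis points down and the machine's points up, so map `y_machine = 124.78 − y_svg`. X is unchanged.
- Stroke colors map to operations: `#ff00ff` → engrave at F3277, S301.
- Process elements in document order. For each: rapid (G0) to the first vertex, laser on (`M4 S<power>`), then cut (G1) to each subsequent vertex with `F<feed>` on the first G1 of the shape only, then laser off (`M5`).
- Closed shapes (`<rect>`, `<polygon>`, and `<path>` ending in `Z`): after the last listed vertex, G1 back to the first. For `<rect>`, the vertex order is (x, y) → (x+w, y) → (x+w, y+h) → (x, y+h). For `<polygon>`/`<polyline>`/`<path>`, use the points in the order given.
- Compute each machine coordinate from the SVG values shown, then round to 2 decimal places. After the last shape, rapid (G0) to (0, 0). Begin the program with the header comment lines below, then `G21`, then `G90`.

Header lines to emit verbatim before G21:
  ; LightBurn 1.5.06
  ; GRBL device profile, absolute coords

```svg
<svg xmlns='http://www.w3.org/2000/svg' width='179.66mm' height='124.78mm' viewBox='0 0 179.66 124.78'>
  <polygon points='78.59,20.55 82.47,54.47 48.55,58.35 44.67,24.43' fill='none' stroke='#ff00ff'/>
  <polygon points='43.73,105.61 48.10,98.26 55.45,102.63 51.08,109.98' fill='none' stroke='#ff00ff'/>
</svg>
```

viewBox `0 0 179.66 124.78` with mm width/height → 1 unit = 1 mm. Flip: y_m = 124.78 − y_svg.

**Shape 1** — `<polygon>` regular polygon, stroke `#ff00ff` → engrave (S301, F3277). Machine vertices: (78.59,104.23) → (82.47,70.31) → (48.55,66.43) → (44.67,100.35) → (78.59,104.23). Closed: final G1 returns to the first vertex.

**Shape 2** — `<polygon>` regular polygon, stroke `#ff00ff` → engrave (S301, F3277). Machine vertices: (43.73,19.17) → (48.10,26.52) → (55.45,22.15) → (51.08,14.80) → (43.73,19.17). Closed: final G1 returns to the first vertex.

; LightBurn 1.5.06
; GRBL device profile, absolute coords
G21
G90
G0 X78.59 Y104.23
M4 S301
G1 X82.47 Y70.31 F3277
G1 X48.55 Y66.43
G1 X44.67 Y100.35
G1 X78.59 Y104.23
M5
G0 X43.73 Y19.17
M4 S301
G1 X48.10 Y26.52 F3277
G1 X55.45 Y22.15
G1 X51.08 Y14.80
G1 X43.73 Y19.17
M5
G0 X0.00 Y0.00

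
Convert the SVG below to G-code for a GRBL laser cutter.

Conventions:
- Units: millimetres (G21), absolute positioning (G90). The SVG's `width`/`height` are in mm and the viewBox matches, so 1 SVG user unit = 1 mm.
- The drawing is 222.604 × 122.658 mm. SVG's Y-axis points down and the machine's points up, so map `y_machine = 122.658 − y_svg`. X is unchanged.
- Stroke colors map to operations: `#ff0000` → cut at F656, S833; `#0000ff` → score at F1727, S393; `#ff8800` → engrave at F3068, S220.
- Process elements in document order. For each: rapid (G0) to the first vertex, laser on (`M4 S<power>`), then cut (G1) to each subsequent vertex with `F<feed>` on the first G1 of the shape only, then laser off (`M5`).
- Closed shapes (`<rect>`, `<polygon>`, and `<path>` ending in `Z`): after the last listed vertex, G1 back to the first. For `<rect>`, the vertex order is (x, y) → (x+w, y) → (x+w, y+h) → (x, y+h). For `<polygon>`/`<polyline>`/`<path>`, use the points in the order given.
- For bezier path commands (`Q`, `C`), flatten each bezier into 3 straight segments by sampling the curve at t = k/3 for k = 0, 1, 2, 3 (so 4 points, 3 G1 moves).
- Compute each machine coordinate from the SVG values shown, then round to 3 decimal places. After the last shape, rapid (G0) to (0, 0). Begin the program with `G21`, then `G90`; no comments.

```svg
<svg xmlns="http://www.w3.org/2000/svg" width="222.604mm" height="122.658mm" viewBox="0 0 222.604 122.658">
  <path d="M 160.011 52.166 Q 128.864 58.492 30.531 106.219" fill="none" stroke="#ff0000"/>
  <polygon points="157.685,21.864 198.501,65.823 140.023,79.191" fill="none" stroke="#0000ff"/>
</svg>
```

Since the viewBox matches the mm dimensions, user units are millimetres directly. The only transform is the Y-flip y_m = 122.658 − y_svg.

Shape 1 is a quadratic bezier drawn with `<path>`. Its stroke #ff0000 means cut at S833, F656. After flipping Y the toolpath is (160.011,70.492) → (131.781,61.675) → (88.621,43.657) → (30.531,16.439).

Shape 2 is a regular polygon drawn with `<polygon>`. Its stroke #0000ff means score at S393, F1727. After flipping Y the toolpath is (157.685,100.794) → (198.501,56.835) → (140.023,43.467) → (157.685,100.794), returning to the start.

G21
G90
G0 X160.011 Y70.492
M4 S833
G1 X131.781 Y61.675 F656
G1 X88.621 Y43.657
G1 X30.531 Y16.439
M5
G0 X157.685 Y100.794
M4 S393
G1 X198.501 Y56.835 F1727
G1 X140.023 Y43.467
G1 X157.685 Y100.794
M5
G0 X0.000 Y0.000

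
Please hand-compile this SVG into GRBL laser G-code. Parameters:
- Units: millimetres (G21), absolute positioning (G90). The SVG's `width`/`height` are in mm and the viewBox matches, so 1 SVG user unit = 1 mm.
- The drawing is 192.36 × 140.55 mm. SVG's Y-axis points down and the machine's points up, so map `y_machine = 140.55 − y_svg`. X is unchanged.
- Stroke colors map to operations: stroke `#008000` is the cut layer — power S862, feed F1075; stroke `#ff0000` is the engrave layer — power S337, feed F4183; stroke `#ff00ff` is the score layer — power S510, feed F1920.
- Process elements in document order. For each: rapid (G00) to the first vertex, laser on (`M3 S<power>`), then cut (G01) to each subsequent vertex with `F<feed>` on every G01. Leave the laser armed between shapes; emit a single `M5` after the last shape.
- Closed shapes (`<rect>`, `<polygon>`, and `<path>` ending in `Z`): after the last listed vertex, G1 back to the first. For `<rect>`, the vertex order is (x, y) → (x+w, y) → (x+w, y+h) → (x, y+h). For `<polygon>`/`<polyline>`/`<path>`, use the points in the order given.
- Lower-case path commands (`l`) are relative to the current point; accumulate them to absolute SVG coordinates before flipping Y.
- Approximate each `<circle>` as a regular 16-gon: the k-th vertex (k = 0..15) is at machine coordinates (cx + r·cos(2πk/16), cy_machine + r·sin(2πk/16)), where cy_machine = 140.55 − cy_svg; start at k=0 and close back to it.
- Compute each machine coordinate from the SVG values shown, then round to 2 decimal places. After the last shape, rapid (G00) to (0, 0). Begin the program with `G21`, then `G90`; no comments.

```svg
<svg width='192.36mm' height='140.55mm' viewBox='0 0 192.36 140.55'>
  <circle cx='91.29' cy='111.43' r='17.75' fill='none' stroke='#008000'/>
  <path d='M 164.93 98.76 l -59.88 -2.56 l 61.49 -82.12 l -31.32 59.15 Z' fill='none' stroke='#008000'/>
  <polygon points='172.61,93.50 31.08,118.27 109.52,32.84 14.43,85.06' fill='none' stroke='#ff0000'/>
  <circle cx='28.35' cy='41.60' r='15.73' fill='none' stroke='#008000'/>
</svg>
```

G21
G90
G00 X109.04 Y29.12
M3 S862
G01 X107.69 Y35.91 F1075
G01 X103.84 Y41.67 F1075
G01 X98.08 Y45.52 F1075
G01 X91.29 Y46.87 F1075
G01 X84.50 Y45.52 F1075
G01 X78.74 Y41.67 F1075
G01 X74.89 Y35.91 F1075
G01 X73.54 Y29.12 F1075
G01 X74.89 Y22.33 F1075
G01 X78.74 Y16.57 F1075
G01 X84.50 Y12.72 F1075
G01 X91.29 Y11.37 F1075
G01 X98.08 Y12.72 F1075
G01 X103.84 Y16.57 F1075
G01 X107.69 Y22.33 F1075
G01 X109.04 Y29.12 F1075
G00 X164.93 Y41.79
M3 S862
G01 X105.05 Y44.35 F1075
G01 X166.54 Y126.47 F1075
G01 X135.22 Y67.32 F1075
G01 X164.93 Y41.79 F1075
G00 X172.61 Y47.05
M3 S337
G01 X31.08 Y22.28 F4183
G01 X109.52 Y107.71 F4183
G01 X14.43 Y55.49 F4183
G01 X172.61 Y47.05 F4183
G00 X44.08 Y98.95
M3 S862
G01 X42.88 Y104.97 F1075
G01 X39.47 Y110.07 F1075
G01 X34.37 Y113.48 F1075
G01 X28.35 Y114.68 F1075
G01 X22.33 Y113.48 F1075
G01 X17.23 Y110.07 F1075
G01 X13.82 Y104.97 F1075
G01 X12.62 Y98.95 F1075
G01 X13.82 Y92.93 F1075
G01 X17.23 Y87.83 F1075
G01 X22.33 Y84.42 F1075
G01 X28.35 Y83.22 F1075
G01 X34.37 Y84.42 F1075
G01 X39.47 Y87.83 F1075
G01 X42.88 Y92.93 F1075
G01 X44.08 Y98.95 F1075
M5
G00 X0.00 Y0.00

Since the viewBox matches the mm dimensions, user units are millimetres directly. The only transform is the Y-flip y_m = 140.55 − y_svg.

Shape 1 is a circle drawn with `<circle>`. Its stroke #008000 means cut at S862, F1075. After flipping Y the toolpath is (109.04,29.12) → (107.69,35.91) → (103.84,41.67) → (98.08,45.52) → (91.29,46.87) → (84.50,45.52) → (78.74,41.67) → (74.89,35.91) → (73.54,29.12) → (74.89,22.33) → (78.74,16.57) → (84.50,12.72) → (91.29,11.37) → (98.08,12.72) → (103.84,16.57) → (107.69,22.33) → (109.04,29.12), returning to the start.

Shape 2 is a closed polygon drawn with `<path>`. Its stroke #008000 means cut at S862, F1075. After flipping Y the toolpath is (164.93,41.79) → (105.05,44.35) → (166.54,126.47) → (135.22,67.32) → (164.93,41.79), returning to the start.

Shape 3 is a closed polygon drawn with `<polygon>`. Its stroke #ff0000 means engrave at S337, F4183. After flipping Y the toolpath is (172.61,47.05) → (31.08,22.28) → (109.52,107.71) → (14.43,55.49) → (172.61,47.05), returning to the start.

Shape 4 is a circle drawn with `<circle>`. Its stroke #008000 means cut at S862, F1075. After flipping Y the toolpath is (44.08,98.95) → (42.88,104.97) → (39.47,110.07) → (34.37,113.48) → (28.35,114.68) → (22.33,113.48) → (17.23,110.07) → (13.82,104.97) → (12.62,98.95) → (13.82,92.93) → (17.23,87.83) → (22.33,84.42) → (28.35,83.22) → (34.37,84.42) → (39.47,87.83) → (42.88,92.93) → (44.08,98.95), returning to the start.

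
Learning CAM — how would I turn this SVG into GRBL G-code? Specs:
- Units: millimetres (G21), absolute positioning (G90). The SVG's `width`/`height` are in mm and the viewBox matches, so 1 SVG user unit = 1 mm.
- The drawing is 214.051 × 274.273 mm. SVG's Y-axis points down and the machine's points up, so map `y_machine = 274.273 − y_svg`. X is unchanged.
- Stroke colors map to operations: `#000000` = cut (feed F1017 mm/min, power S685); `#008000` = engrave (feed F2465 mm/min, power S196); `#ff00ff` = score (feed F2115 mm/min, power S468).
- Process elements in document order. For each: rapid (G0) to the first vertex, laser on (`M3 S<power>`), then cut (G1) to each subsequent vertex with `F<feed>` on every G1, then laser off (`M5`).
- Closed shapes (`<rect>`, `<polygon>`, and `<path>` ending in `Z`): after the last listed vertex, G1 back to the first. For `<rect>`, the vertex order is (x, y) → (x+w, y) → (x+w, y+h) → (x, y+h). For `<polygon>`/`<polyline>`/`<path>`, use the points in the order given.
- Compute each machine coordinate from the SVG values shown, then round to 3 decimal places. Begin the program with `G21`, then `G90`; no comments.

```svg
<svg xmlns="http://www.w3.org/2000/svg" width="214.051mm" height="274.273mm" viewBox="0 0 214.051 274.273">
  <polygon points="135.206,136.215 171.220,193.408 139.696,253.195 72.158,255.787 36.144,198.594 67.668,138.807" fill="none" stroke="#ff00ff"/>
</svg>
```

1 u = 1 mm; y_m = 274.273 − y.

[1] `<polygon>` regular polygon, #ff00ff→score S468 F2115: (135.206,138.058) → (171.220,80.865) → (139.696,21.078) → (72.158,18.486) → (36.144,75.679) → (67.668,135.466) → (135.206,138.058) (closed)

G21
G90
G0 X135.206 Y138.058
M3 S468
G1 X171.220 Y80.865 F2115
G1 X139.696 Y21.078 F2115
G1 X72.158 Y18.486 F2115
G1 X36.144 Y75.679 F2115
G1 X67.668 Y135.466 F2115
G1 X135.206 Y138.058 F2115
M5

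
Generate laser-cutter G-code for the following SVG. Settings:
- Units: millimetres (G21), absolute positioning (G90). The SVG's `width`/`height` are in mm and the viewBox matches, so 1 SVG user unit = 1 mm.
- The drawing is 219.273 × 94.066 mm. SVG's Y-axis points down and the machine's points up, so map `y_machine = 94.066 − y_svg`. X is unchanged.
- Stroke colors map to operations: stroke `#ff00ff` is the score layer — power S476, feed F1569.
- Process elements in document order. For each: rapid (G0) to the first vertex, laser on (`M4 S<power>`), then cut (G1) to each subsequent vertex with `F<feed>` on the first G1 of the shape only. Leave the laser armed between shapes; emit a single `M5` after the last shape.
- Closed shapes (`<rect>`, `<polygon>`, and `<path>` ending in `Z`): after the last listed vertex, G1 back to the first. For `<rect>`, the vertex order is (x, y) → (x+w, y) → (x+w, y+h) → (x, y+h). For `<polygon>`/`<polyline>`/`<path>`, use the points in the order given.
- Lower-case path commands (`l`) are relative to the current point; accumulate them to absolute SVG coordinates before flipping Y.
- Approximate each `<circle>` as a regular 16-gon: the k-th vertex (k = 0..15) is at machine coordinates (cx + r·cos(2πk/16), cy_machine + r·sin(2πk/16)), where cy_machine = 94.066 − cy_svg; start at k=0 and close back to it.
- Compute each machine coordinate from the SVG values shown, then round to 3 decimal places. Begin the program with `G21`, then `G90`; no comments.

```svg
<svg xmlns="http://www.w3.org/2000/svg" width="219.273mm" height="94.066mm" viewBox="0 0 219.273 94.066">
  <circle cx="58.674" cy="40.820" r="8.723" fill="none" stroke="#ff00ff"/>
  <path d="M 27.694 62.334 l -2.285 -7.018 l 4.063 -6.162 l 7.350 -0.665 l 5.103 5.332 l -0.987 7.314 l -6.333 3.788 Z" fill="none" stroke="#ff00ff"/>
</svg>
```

G21
G90
G0 X67.397 Y53.246
M4 S476
G1 X66.733 Y56.584 F1569
G1 X64.842 Y59.414
G1 X62.012 Y61.305
G1 X58.674 Y61.969
G1 X55.336 Y61.305
G1 X52.506 Y59.414
G1 X50.615 Y56.584
G1 X49.951 Y53.246
G1 X50.615 Y49.908
G1 X52.506 Y47.078
G1 X55.336 Y45.187
G1 X58.674 Y44.523
G1 X62.012 Y45.187
G1 X64.842 Y47.078
G1 X66.733 Y49.908
G1 X67.397 Y53.246
G0 X27.694 Y31.732
M4 S476
G1 X25.409 Y38.750 F1569
G1 X29.472 Y44.912
G1 X36.822 Y45.577
G1 X41.925 Y40.245
G1 X40.938 Y32.931
G1 X34.605 Y29.143
G1 X27.694 Y31.732
M5

viewBox `0 0 219.273 94.066` with mm width/height → 1 unit = 1 mm. Flip: y_m = 94.066 − y_svg.

**Shape 1** — `<circle>` circle, stroke `#ff00ff` → score (S476, F1569). Machine vertices: (67.397,53.246) → (66.733,56.584) → (64.842,59.414) → (62.012,61.305) → (58.674,61.969) → (55.336,61.305) → (52.506,59.414) → (50.615,56.584) → (49.951,53.246) → (50.615,49.908) → (52.506,47.078) → (55.336,45.187) → (58.674,44.523) → (62.012,45.187) → (64.842,47.078) → (66.733,49.908) → (67.397,53.246). Closed: final G1 returns to the first vertex.

**Shape 2** — `<path>` regular polygon, stroke `#ff00ff` → score (S476, F1569). Machine vertices: (27.694,31.732) → (25.409,38.750) → (29.472,44.912) → (36.822,45.577) → (41.925,40.245) → (40.938,32.931) → (34.605,29.143) → (27.694,31.732). Closed: final G1 returns to the first vertex.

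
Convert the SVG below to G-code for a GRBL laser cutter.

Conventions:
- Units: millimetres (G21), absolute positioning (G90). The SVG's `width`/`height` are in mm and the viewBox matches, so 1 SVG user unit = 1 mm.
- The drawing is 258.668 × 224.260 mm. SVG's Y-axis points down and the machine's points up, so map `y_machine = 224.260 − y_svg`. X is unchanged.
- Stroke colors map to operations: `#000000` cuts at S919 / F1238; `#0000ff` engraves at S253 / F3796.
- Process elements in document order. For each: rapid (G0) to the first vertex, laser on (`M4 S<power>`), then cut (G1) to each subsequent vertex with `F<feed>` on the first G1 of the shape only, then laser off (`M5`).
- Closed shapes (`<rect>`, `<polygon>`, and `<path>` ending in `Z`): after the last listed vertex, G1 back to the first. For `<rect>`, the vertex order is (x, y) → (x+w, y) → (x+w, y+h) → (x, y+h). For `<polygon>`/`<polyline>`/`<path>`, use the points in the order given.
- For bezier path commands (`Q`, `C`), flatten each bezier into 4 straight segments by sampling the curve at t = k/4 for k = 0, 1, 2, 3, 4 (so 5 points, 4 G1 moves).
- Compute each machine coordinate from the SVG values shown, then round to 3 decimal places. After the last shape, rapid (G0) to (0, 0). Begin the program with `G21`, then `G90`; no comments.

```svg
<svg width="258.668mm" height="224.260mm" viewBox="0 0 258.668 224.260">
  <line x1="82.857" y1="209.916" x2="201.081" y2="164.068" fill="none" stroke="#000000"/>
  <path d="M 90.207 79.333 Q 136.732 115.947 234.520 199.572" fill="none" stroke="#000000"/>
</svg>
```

G21
G90
G0 X82.857 Y14.344
M4 S919
G1 X201.081 Y60.192 F1238
M5
G0 X90.207 Y144.927
M4 S919
G1 X116.673 Y123.682 F1238
G1 X149.548 Y96.560
G1 X188.830 Y63.562
G1 X234.520 Y24.688
M5
G0 X0.000 Y0.000

Since the viewBox matches the mm dimensions, user units are millimetres directly. The only transform is the Y-flip y_m = 224.260 − y_svg.

Shape 1 is a line segment drawn with `<line>`. Its stroke #000000 means cut at S919, F1238. After flipping Y the toolpath is (82.857,14.344) → (201.081,60.192).

Shape 2 is a quadratic bezier drawn with `<path>`. Its stroke #000000 means cut at S919, F1238. After flipping Y the toolpath is (90.207,144.927) → (116.673,123.682) → (149.548,96.560) → (188.830,63.562) → (234.520,24.688).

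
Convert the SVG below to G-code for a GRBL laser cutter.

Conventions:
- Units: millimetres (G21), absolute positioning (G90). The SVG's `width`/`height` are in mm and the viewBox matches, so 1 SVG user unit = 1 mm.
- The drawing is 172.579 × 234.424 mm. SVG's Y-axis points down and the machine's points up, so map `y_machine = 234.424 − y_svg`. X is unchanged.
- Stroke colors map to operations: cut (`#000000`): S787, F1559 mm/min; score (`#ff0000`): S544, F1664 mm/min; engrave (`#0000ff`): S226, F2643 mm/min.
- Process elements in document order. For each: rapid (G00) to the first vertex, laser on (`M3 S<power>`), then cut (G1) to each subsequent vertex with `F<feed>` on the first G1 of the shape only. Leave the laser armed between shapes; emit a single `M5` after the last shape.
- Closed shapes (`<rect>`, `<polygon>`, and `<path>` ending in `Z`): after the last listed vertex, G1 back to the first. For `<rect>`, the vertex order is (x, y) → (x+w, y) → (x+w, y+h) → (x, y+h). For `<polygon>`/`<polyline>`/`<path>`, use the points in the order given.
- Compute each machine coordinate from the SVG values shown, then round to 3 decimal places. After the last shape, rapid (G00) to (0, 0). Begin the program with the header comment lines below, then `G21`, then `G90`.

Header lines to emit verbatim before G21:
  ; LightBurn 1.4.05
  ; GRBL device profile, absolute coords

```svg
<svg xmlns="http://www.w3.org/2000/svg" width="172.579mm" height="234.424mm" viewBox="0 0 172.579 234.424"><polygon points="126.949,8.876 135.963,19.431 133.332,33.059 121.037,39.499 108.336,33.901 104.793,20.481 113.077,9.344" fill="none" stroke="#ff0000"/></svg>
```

; LightBurn 1.4.05
; GRBL device profile, absolute coords
G21
G90
G00 X126.949 Y225.548
M3 S544
G1 X135.963 Y214.993 F1664
G1 X133.332 Y201.365
G1 X121.037 Y194.925
G1 X108.336 Y200.523
G1 X104.793 Y213.943
G1 X113.077 Y225.080
G1 X126.949 Y225.548
M5
G00 X0.000 Y0.000

viewBox `0 0 172.579 234.424` with mm width/height → 1 unit = 1 mm. Flip: y_m = 234.424 − y_svg.

**Shape 1** — `<polygon>` regular polygon, stroke `#ff0000` → score (S544, F1664). Machine vertices: (126.949,225.548) → (135.963,214.993) → (133.332,201.365) → (121.037,194.925) → (108.336,200.523) → (104.793,213.943) → (113.077,225.080) → (126.949,225.548). Closed: final G1 returns to the first vertex.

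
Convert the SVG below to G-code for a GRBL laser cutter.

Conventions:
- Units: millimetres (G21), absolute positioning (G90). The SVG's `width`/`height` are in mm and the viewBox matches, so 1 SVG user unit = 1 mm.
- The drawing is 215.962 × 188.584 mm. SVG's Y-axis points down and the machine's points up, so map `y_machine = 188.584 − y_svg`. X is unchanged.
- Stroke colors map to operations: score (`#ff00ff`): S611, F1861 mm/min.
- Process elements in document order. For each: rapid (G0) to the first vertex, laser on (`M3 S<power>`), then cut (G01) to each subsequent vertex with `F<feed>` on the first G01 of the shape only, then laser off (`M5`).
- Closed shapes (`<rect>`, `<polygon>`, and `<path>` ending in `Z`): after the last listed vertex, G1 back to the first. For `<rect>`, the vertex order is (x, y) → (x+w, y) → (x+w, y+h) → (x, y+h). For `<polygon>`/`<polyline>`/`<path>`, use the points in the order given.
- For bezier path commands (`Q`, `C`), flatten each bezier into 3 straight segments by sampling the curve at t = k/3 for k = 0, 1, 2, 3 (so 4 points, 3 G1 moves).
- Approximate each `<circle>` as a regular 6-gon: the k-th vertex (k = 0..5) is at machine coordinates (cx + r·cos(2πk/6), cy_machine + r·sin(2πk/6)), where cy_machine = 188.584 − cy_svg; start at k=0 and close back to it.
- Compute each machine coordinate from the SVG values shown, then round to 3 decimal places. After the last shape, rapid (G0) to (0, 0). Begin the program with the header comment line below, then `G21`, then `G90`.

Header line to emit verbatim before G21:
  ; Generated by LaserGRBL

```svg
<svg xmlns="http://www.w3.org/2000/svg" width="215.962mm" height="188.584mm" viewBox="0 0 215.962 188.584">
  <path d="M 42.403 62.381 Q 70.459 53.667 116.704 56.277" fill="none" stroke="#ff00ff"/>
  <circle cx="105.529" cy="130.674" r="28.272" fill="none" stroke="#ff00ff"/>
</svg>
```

; Generated by LaserGRBL
G21
G90
G0 X42.403 Y126.203
M3 S611
G01 X63.128 Y130.754 F1861
G01 X87.895 Y132.789
G01 X116.704 Y132.307
M5
G0 X133.801 Y57.910
M3 S611
G01 X119.665 Y82.394 F1861
G01 X91.393 Y82.394
G01 X77.257 Y57.910
G01 X91.393 Y33.426
G01 X119.665 Y33.426
G01 X133.801 Y57.910
M5
G0 X0.000 Y0.000

1 u = 1 mm; y_m = 188.584 − y.

[1] `<path>` quadratic bezier, #ff00ff→score S611 F1861: (42.403,126.203) → (63.128,130.754) → (87.895,132.789) → (116.704,132.307)

[2] `<circle>` circle, #ff00ff→score S611 F1861: (133.801,57.910) → (119.665,82.394) → (91.393,82.394) → (77.257,57.910) → (91.393,33.426) → (119.665,33.426) → (133.801,57.910) (closed)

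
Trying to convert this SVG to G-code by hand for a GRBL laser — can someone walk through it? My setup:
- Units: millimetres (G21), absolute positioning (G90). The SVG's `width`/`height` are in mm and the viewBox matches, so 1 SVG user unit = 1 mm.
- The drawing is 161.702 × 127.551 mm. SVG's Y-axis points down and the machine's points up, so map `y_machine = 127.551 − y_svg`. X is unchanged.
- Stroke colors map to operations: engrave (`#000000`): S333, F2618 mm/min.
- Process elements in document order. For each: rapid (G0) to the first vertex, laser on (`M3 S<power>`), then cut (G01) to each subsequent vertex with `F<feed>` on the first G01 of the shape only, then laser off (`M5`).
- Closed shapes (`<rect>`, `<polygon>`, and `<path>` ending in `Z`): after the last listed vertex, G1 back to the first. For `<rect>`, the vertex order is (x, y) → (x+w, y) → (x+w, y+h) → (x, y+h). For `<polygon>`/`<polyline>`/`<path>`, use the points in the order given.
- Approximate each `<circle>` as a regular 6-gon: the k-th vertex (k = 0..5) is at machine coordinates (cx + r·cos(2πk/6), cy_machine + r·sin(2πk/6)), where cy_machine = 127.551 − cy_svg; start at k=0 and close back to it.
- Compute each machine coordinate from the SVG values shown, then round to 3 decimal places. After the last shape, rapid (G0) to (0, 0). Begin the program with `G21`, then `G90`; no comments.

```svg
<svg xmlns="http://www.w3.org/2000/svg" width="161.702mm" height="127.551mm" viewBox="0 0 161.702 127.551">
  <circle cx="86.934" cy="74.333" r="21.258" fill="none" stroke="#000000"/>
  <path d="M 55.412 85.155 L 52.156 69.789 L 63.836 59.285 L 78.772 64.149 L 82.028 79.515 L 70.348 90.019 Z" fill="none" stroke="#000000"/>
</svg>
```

1 u = 1 mm; y_m = 127.551 − y.

[1] `<circle>` circle, #000000→engrave S333 F2618: (108.192,53.218) → (97.563,71.628) → (76.305,71.628) → (65.676,53.218) → (76.305,34.808) → (97.563,34.808) → (108.192,53.218) (closed)

[2] `<path>` regular polygon, #000000→engrave S333 F2618: (55.412,42.396) → (52.156,57.762) → (63.836,68.266) → (78.772,63.402) → (82.028,48.036) → (70.348,37.532) → (55.412,42.396) (closed)

G21
G90
G0 X108.192 Y53.218
M3 S333
G01 X97.563 Y71.628 F2618
G01 X76.305 Y71.628
G01 X65.676 Y53.218
G01 X76.305 Y34.808
G01 X97.563 Y34.808
G01 X108.192 Y53.218
M5
G0 X55.412 Y42.396
M3 S333
G01 X52.156 Y57.762 F2618
G01 X63.836 Y68.266
G01 X78.772 Y63.402
G01 X82.028 Y48.036
G01 X70.348 Y37.532
G01 X55.412 Y42.396
M5
G0 X0.000 Y0.000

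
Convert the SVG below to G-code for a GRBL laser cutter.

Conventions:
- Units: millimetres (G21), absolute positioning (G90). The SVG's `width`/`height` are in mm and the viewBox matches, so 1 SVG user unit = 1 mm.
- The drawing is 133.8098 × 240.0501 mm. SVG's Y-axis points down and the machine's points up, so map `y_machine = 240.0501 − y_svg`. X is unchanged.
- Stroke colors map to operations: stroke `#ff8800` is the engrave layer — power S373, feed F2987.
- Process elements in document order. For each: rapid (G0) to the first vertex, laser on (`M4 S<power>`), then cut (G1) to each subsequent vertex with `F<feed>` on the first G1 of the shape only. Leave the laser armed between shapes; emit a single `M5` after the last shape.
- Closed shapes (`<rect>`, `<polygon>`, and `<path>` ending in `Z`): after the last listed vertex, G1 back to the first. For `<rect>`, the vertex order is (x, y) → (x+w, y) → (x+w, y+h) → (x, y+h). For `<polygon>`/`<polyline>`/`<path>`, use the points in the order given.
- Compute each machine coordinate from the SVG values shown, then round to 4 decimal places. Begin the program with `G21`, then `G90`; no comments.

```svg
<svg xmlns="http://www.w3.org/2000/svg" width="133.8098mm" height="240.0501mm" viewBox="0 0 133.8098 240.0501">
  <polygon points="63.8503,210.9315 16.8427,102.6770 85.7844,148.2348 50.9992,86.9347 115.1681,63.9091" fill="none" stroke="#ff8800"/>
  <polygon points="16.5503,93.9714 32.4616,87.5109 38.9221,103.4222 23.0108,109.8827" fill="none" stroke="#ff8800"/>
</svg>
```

Since the viewBox matches the mm dimensions, user units are millimetres directly. The only transform is the Y-flip y_m = 240.0501 − y_svg.

Shape 1 is a closed polygon drawn with `<polygon>`. Its stroke #ff8800 means engrave at S373, F2987. After flipping Y the toolpath is (63.8503,29.1186) → (16.8427,137.3731) → (85.7844,91.8153) → (50.9992,153.1154) → (115.1681,176.1410) → (63.8503,29.1186), returning to the start.

Shape 2 is a regular polygon drawn with `<polygon>`. Its stroke #ff8800 means engrave at S373, F2987. After flipping Y the toolpath is (16.5503,146.0787) → (32.4616,152.5392) → (38.9221,136.6279) → (23.0108,130.1674) → (16.5503,146.0787), returning to the start.

G21
G90
G0 X63.8503 Y29.1186
M4 S373
G1 X16.8427 Y137.3731 F2987
G1 X85.7844 Y91.8153
G1 X50.9992 Y153.1154
G1 X115.1681 Y176.1410
G1 X63.8503 Y29.1186
G0 X16.5503 Y146.0787
M4 S373
G1 X32.4616 Y152.5392 F2987
G1 X38.9221 Y136.6279
G1 X23.0108 Y130.1674
G1 X16.5503 Y146.0787
M5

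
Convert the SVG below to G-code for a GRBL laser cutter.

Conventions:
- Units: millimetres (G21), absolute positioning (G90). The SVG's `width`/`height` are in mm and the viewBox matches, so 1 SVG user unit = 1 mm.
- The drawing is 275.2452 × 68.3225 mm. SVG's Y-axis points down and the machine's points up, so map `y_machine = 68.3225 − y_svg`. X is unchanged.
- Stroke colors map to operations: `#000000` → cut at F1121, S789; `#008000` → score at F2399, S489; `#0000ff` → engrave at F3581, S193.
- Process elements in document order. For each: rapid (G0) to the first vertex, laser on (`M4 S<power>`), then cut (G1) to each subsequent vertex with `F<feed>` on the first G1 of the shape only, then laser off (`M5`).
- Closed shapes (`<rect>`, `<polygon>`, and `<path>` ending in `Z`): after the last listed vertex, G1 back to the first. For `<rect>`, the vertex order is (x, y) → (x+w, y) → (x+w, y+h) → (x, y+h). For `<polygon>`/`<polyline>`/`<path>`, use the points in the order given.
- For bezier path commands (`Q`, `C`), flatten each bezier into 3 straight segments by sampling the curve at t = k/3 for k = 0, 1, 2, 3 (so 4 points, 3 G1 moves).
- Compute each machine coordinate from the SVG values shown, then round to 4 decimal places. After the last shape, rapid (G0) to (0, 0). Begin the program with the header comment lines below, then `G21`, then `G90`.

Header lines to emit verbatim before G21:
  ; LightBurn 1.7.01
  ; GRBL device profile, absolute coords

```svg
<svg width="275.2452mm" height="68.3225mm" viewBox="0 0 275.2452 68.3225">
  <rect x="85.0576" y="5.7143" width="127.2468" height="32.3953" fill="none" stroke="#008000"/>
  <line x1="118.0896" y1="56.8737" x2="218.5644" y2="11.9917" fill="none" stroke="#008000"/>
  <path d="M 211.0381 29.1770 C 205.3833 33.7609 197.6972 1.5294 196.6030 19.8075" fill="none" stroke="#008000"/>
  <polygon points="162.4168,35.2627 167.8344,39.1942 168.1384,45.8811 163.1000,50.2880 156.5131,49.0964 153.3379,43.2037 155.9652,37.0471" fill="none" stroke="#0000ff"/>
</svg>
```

viewBox `0 0 275.2452 68.3225` with mm width/height → 1 unit = 1 mm. Flip: y_m = 68.3225 − y_svg.

**Shape 1** — `<rect>` rectangle, stroke `#008000` → score (S489, F2399). Machine vertices: (85.0576,62.6082) → (212.3044,62.6082) → (212.3044,30.2129) → (85.0576,30.2129) → (85.0576,62.6082). Closed: final G1 returns to the first vertex.

**Shape 2** — `<line>` line segment, stroke `#008000` → score (S489, F2399). Machine vertices: (118.0896,11.4488) → (218.5644,56.3308). Open path.

**Shape 3** — `<path>` cubic bezier, stroke `#008000` → score (S489, F2399). Control points (SVG): P0=(211.0381,29.1770), P1=(205.3833,33.7609), P2=(197.6972,1.5294), P3=(196.6030,19.8075); sampled at t=k/3. Machine vertices: (211.0381,39.1455) → (205.0256,43.5991) → (199.5751,53.1908) → (196.6030,48.5150). Open path.

**Shape 4** — `<polygon>` regular polygon, stroke `#0000ff` → engrave (S193, F3581). Machine vertices: (162.4168,33.0598) → (167.8344,29.1283) → (168.1384,22.4414) → (163.1000,18.0345) → (156.5131,19.2261) → (153.3379,25.1188) → (155.9652,31.2754) → (162.4168,33.0598). Closed: final G1 returns to the first vertex.

; LightBurn 1.7.01
; GRBL device profile, absolute coords
G21
G90
G0 X85.0576 Y62.6082
M4 S489
G1 X212.3044 Y62.6082 F2399
G1 X212.3044 Y30.2129
G1 X85.0576 Y30.2129
G1 X85.0576 Y62.6082
M5
G0 X118.0896 Y11.4488
M4 S489
G1 X218.5644 Y56.3308 F2399
M5
G0 X211.0381 Y39.1455
M4 S489
G1 X205.0256 Y43.5991 F2399
G1 X199.5751 Y53.1908
G1 X196.6030 Y48.5150
M5
G0 X162.4168 Y33.0598
M4 S193
G1 X167.8344 Y29.1283 F3581
G1 X168.1384 Y22.4414
G1 X163.1000 Y18.0345
G1 X156.5131 Y19.2261
G1 X153.3379 Y25.1188
G1 X155.9652 Y31.2754
G1 X162.4168 Y33.0598
M5
G0 X0.0000 Y0.0000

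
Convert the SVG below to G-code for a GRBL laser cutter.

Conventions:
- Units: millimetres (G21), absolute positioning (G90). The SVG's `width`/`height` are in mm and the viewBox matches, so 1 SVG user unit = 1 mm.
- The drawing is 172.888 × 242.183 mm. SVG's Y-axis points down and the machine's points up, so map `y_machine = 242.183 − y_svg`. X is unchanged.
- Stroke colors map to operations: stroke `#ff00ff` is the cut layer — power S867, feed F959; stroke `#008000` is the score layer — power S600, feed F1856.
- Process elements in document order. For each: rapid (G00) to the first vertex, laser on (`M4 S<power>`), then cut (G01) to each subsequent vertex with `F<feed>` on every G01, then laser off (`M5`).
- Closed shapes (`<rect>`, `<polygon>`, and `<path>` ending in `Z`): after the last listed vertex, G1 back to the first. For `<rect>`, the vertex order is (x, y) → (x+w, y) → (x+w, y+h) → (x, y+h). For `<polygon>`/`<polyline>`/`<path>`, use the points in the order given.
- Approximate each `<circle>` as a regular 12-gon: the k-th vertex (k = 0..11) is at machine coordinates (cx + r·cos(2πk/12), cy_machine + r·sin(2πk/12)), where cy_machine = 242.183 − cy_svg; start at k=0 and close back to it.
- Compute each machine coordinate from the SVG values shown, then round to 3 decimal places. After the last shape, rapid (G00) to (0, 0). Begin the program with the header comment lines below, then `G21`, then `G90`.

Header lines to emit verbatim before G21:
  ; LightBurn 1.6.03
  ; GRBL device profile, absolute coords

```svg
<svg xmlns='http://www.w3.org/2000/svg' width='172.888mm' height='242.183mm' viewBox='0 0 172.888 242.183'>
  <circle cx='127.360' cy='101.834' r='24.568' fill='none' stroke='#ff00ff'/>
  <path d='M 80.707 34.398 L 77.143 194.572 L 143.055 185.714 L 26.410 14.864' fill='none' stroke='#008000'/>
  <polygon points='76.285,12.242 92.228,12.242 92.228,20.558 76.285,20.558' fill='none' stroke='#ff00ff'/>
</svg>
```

1 u = 1 mm; y_m = 242.183 − y.

[1] `<circle>` circle, #ff00ff→cut S867 F959: (151.928,140.349) → (148.637,152.633) → (139.644,161.626) → (127.360,164.917) → (115.076,161.626) → (106.083,152.633) → (102.792,140.349) → (106.083,128.065) → (115.076,119.072) → (127.360,115.781) → (139.644,119.072) → (148.637,128.065) → (151.928,140.349) (closed)

[2] `<path>` open polyline, #008000→score S600 F1856: (80.707,207.785) → (77.143,47.611) → (143.055,56.469) → (26.410,227.319)

[3] `<polygon>` rectangle, #ff00ff→cut S867 F959: (76.285,229.941) → (92.228,229.941) → (92.228,221.625) → (76.285,221.625) → (76.285,229.941) (closed)

; LightBurn 1.6.03
; GRBL device profile, absolute coords
G21
G90
G00 X151.928 Y140.349
M4 S867
G01 X148.637 Y152.633 F959
G01 X139.644 Y161.626 F959
G01 X127.360 Y164.917 F959
G01 X115.076 Y161.626 F959
G01 X106.083 Y152.633 F959
G01 X102.792 Y140.349 F959
G01 X106.083 Y128.065 F959
G01 X115.076 Y119.072 F959
G01 X127.360 Y115.781 F959
G01 X139.644 Y119.072 F959
G01 X148.637 Y128.065 F959
G01 X151.928 Y140.349 F959
M5
G00 X80.707 Y207.785
M4 S600
G01 X77.143 Y47.611 F1856
G01 X143.055 Y56.469 F1856
G01 X26.410 Y227.319 F1856
M5
G00 X76.285 Y229.941
M4 S867
G01 X92.228 Y229.941 F959
G01 X92.228 Y221.625 F959
G01 X76.285 Y221.625 F959
G01 X76.285 Y229.941 F959
M5
G00 X0.000 Y0.000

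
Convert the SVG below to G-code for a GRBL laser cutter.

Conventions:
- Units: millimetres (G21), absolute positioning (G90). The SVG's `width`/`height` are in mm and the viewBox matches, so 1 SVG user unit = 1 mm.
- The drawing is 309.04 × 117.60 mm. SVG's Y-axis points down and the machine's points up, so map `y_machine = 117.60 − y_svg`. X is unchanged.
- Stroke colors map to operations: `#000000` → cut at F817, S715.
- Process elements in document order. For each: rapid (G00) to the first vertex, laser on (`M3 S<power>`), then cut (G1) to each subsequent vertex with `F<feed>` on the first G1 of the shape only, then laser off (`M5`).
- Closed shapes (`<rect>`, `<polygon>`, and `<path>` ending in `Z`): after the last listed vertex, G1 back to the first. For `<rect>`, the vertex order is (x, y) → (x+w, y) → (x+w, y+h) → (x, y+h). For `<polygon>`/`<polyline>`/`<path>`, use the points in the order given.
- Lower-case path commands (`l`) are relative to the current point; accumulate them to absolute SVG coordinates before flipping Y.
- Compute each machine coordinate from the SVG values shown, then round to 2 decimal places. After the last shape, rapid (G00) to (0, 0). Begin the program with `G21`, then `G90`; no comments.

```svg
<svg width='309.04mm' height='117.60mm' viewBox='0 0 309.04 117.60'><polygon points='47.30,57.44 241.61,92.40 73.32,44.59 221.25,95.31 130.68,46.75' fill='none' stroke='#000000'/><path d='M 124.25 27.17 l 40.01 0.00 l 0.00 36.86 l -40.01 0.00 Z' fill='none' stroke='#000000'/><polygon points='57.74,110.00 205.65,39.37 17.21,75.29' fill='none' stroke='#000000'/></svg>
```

Since the viewBox matches the mm dimensions, user units are millimetres directly. The only transform is the Y-flip y_m = 117.60 − y_svg.

Shape 1 is a closed polygon drawn with `<polygon>`. Its stroke #000000 means cut at S715, F817. After flipping Y the toolpath is (47.30,60.16) → (241.61,25.20) → (73.32,73.01) → (221.25,22.29) → (130.68,70.85) → (47.30,60.16), returning to the start.

Shape 2 is a rectangle drawn with `<path>`. Its stroke #000000 means cut at S715, F817. After flipping Y the toolpath is (124.25,90.43) → (164.26,90.43) → (164.26,53.57) → (124.25,53.57) → (124.25,90.43), returning to the start.

Shape 3 is a closed polygon drawn with `<polygon>`. Its stroke #000000 means cut at S715, F817. After flipping Y the toolpath is (57.74,7.60) → (205.65,78.23) → (17.21,42.31) → (57.74,7.60), returning to the start.

G21
G90
G00 X47.30 Y60.16
M3 S715
G1 X241.61 Y25.20 F817
G1 X73.32 Y73.01
G1 X221.25 Y22.29
G1 X130.68 Y70.85
G1 X47.30 Y60.16
M5
G00 X124.25 Y90.43
M3 S715
G1 X164.26 Y90.43 F817
G1 X164.26 Y53.57
G1 X124.25 Y53.57
G1 X124.25 Y90.43
M5
G00 X57.74 Y7.60
M3 S715
G1 X205.65 Y78.23 F817
G1 X17.21 Y42.31
G1 X57.74 Y7.60
M5
G00 X0.00 Y0.00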